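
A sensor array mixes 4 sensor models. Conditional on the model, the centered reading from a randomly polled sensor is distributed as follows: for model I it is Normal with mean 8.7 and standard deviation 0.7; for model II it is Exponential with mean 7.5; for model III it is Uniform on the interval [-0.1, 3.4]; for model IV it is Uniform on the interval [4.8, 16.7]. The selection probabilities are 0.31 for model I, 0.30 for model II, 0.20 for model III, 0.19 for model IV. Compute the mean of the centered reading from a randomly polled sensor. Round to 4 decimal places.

Component means — I: 8.7; II: 7.5; III: 1.65; IV: 10.75.
E[X] = 0.31·8.7 + 0.3·7.5 + 0.2·1.65 + 0.19·10.75 = 7.3195.

7.3195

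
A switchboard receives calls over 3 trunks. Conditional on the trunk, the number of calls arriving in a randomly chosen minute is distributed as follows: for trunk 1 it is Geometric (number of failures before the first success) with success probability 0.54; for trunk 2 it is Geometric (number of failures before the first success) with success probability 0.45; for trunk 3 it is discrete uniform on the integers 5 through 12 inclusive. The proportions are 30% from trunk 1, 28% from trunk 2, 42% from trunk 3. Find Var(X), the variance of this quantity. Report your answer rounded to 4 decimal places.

17.0493

Per component, 1: μ=0.851852, E[X²]=2.30316; 2: μ=1.22222, E[X²]=4.20988; 3: μ=8.5, E[X²]=77.5.
E[X] = 0.3·0.851852 + 0.28·1.22222 + 0.42·8.5 = 4.16778.
E[X²] = 0.3·2.30316 + 0.28·4.20988 + 0.42·77.5 = 34.4197.
Var(X) = E[X²] − (E[X])² = 34.4197 − 17.3704 = 17.0493.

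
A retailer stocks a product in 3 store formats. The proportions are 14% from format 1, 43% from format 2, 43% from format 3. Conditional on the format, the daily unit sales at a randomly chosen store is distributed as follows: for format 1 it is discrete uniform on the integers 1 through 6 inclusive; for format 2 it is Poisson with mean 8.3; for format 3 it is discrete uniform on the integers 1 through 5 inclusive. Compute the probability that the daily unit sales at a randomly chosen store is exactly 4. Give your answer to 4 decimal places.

0.1305

Conditional on each format, P(X = 4): 1: 0.166667; 2: 0.0491425; 3: 0.2.
By total probability, P(X = 4) = 0.14·0.166667 + 0.43·0.0491425 + 0.43·0.2 = 0.130465.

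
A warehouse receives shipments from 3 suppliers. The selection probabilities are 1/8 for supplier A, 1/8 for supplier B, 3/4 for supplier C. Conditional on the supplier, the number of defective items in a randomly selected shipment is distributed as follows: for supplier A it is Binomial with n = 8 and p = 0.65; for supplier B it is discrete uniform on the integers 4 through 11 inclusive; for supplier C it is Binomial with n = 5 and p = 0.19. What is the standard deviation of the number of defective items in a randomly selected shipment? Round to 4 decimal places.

Per component, A: μ=5.2, E[X²]=28.86; B: μ=7.5, E[X²]=61.5; C: μ=0.95, E[X²]=1.672.
E[X] = 0.125·5.2 + 0.125·7.5 + 0.75·0.95 = 2.3.
E[X²] = 0.125·28.86 + 0.125·61.5 + 0.75·1.672 = 12.549.
Var(X) = E[X²] − (E[X])² = 12.549 − 5.29 = 7.259.
SD(X) = √7.259 = 2.69425.

2.6943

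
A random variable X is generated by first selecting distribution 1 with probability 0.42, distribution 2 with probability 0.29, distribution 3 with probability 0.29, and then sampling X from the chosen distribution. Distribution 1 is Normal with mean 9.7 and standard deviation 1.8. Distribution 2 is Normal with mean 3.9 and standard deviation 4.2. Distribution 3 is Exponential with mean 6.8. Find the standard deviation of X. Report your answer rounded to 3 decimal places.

5.071

Per component, 1: μ=9.7, E[X²]=97.33; 2: μ=3.9, E[X²]=32.85; 3: μ=6.8, E[X²]=92.48.
E[X] = 0.42·9.7 + 0.29·3.9 + 0.29·6.8 = 7.177.
E[X²] = 0.42·97.33 + 0.29·32.85 + 0.29·92.48 = 77.2243.
Var(X) = E[X²] − (E[X])² = 77.2243 − 51.5093 = 25.715.
SD(X) = √25.715 = 5.07099.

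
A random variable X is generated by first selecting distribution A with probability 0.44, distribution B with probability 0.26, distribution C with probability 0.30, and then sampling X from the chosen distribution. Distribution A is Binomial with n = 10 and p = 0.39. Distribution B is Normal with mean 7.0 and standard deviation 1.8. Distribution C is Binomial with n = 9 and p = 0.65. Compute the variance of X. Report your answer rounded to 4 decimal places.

Per component, A: μ=3.9, E[X²]=17.589; B: μ=7, E[X²]=52.24; C: μ=5.85, E[X²]=36.27.
E[X] = 0.44·3.9 + 0.26·7 + 0.3·5.85 = 5.291.
E[X²] = 0.44·17.589 + 0.26·52.24 + 0.3·36.27 = 32.2026.
Var(X) = E[X²] − (E[X])² = 32.2026 − 27.9947 = 4.20788.

4.2079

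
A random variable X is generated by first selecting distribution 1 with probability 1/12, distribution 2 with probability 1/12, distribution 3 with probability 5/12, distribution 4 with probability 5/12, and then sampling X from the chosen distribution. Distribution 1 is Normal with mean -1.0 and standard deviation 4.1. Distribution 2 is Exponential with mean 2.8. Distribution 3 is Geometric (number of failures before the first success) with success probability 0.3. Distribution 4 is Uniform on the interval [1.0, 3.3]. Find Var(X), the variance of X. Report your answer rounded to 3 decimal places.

Per component, 1: μ=-1, E[X²]=17.81; 2: μ=2.8, E[X²]=15.68; 3: μ=2.33333, E[X²]=13.2222; 4: μ=2.15, E[X²]=5.06333.
E[X] = 0.0833333·-1 + 0.0833333·2.8 + 0.416667·2.33333 + 0.416667·2.15 = 2.01806.
E[X²] = 0.0833333·17.81 + 0.0833333·15.68 + 0.416667·13.2222 + 0.416667·5.06333 = 10.4098.
Var(X) = E[X²] − (E[X])² = 10.4098 − 4.07255 = 6.33727.

6.337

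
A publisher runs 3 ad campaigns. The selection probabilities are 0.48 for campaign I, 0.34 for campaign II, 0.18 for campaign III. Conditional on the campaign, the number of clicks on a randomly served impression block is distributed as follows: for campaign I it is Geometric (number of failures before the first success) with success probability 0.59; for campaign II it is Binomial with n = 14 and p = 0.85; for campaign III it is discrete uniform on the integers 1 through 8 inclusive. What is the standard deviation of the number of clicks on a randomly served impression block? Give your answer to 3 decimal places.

Per component, I: μ=0.694915, E[X²]=1.66073; II: μ=11.9, E[X²]=143.395; III: μ=4.5, E[X²]=25.5.
E[X] = 0.48·0.694915 + 0.34·11.9 + 0.18·4.5 = 5.18956.
E[X²] = 0.48·1.66073 + 0.34·143.395 + 0.18·25.5 = 54.1415.
Var(X) = E[X²] − (E[X])² = 54.1415 − 26.9315 = 27.2099.
SD(X) = √27.2099 = 5.21631.

5.216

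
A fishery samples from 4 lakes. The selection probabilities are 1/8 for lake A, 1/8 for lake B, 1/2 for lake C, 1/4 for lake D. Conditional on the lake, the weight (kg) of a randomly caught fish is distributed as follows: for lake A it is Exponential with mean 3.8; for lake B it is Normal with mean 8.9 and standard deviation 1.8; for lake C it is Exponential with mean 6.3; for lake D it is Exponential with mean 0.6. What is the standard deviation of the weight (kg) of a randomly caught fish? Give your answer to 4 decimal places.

5.4680

Per component, A: μ=3.8, E[X²]=28.88; B: μ=8.9, E[X²]=82.45; C: μ=6.3, E[X²]=79.38; D: μ=0.6, E[X²]=0.72.
E[X] = 0.125·3.8 + 0.125·8.9 + 0.5·6.3 + 0.25·0.6 = 4.8875.
E[X²] = 0.125·28.88 + 0.125·82.45 + 0.5·79.38 + 0.25·0.72 = 53.7862.
Var(X) = E[X²] − (E[X])² = 53.7862 − 23.8877 = 29.8986.
SD(X) = √29.8986 = 5.46796.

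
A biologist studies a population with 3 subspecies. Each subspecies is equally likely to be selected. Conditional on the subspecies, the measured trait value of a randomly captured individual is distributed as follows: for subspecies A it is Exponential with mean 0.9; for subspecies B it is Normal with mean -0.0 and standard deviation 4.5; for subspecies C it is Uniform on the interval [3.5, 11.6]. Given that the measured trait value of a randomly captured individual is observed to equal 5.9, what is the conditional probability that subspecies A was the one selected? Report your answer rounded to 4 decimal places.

Likelihoods f(5.9 | ·): A: 0.00158021; B: 0.0375335; C: 0.123457.
Posterior ∝ prior × likelihood. Numerator for A: 0.333333·0.00158021 = 0.000526738.
Normalizing constant: 0.333333·0.00158021 + 0.333333·0.0375335 + 0.333333·0.123457 = 0.0541902.
P(A | observation) = 0.000526738 / 0.0541902 = 0.00972018.

0.0097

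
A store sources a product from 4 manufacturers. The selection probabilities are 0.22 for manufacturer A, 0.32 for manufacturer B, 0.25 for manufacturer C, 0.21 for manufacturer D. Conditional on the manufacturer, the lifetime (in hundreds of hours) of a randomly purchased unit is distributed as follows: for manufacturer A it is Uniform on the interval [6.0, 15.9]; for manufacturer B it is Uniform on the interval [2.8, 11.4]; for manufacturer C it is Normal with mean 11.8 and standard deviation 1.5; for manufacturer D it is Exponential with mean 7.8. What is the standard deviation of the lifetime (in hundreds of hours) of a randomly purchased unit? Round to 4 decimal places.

4.6141

Per component, A: μ=10.95, E[X²]=128.07; B: μ=7.1, E[X²]=56.5733; C: μ=11.8, E[X²]=141.49; D: μ=7.8, E[X²]=121.68.
E[X] = 0.22·10.95 + 0.32·7.1 + 0.25·11.8 + 0.21·7.8 = 9.269.
E[X²] = 0.22·128.07 + 0.32·56.5733 + 0.25·141.49 + 0.21·121.68 = 107.204.
Var(X) = E[X²] − (E[X])² = 107.204 − 85.9144 = 21.2898.
SD(X) = √21.2898 = 4.61409.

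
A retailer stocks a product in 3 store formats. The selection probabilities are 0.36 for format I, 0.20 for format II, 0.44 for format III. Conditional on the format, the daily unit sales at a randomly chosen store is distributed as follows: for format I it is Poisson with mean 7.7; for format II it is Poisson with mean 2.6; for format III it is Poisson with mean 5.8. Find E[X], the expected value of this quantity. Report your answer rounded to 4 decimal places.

5.8440

Component means — I: 7.7; II: 2.6; III: 5.8.
E[X] = 0.36·7.7 + 0.2·2.6 + 0.44·5.8 = 5.844.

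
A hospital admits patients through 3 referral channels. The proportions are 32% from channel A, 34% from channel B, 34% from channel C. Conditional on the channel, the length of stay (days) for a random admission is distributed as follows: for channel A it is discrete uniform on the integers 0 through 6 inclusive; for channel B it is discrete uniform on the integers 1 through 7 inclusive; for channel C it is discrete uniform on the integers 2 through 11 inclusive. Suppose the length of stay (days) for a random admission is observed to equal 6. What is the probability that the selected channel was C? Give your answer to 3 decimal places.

0.265

Likelihoods P(X=6 | ·): A: 0.142857; B: 0.142857; C: 0.1.
Posterior ∝ prior × likelihood. Numerator for C: 0.34·0.1 = 0.034.
Normalizing constant: 0.32·0.142857 + 0.34·0.142857 + 0.34·0.1 = 0.128286.
P(C | observation) = 0.034 / 0.128286 = 0.265033.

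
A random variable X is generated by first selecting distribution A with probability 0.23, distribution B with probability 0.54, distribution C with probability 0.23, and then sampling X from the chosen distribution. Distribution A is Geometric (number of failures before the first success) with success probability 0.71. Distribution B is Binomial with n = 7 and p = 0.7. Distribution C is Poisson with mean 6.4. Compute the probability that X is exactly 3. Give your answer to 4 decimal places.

Conditional on each component, P(X = 3): A: 0.0173162; B: 0.0972405; C: 0.0725945.
By total probability, P(X = 3) = 0.23·0.0173162 + 0.54·0.0972405 + 0.23·0.0725945 = 0.0731893.

0.0732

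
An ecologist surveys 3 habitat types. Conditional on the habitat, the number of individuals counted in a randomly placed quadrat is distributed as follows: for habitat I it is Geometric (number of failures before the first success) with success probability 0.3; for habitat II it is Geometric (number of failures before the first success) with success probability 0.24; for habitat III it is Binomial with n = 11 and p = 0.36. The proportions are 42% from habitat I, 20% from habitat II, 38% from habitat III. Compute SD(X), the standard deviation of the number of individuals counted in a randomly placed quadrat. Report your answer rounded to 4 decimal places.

Per component, I: μ=2.33333, E[X²]=13.2222; II: μ=3.16667, E[X²]=23.2222; III: μ=3.96, E[X²]=18.216.
E[X] = 0.42·2.33333 + 0.2·3.16667 + 0.38·3.96 = 3.11813.
E[X²] = 0.42·13.2222 + 0.2·23.2222 + 0.38·18.216 = 17.1199.
Var(X) = E[X²] − (E[X])² = 17.1199 − 9.72276 = 7.3971.
SD(X) = √7.3971 = 2.71976.

2.7198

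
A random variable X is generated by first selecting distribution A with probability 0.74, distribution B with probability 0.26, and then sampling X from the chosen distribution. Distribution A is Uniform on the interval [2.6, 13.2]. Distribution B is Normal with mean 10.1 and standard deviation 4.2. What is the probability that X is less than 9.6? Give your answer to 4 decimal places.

0.6064

Conditional on each component, P(X < 9.6): A: 0.660377; B: 0.452619.
By total probability, P(X < 9.6) = 0.74·0.660377 + 0.26·0.452619 = 0.60636.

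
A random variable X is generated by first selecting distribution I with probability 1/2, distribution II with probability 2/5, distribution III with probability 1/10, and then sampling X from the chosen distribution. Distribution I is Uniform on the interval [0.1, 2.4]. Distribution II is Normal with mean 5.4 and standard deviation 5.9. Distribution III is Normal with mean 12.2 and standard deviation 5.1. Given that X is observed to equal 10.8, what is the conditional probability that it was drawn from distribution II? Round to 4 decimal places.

0.7025

Likelihoods f(10.8 | ·): I: 0; II: 0.0444791; III: 0.0753315.
Posterior ∝ prior × likelihood. Numerator for II: 0.4·0.0444791 = 0.0177916.
Normalizing constant: 0.5·0 + 0.4·0.0444791 + 0.1·0.0753315 = 0.0253248.
P(II | observation) = 0.0177916 / 0.0253248 = 0.702538.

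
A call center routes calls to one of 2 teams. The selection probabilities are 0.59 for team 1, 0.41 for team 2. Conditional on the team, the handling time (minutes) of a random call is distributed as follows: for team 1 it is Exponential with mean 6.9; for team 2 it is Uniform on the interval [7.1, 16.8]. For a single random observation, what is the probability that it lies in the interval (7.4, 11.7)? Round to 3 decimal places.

0.275

Conditional on each team, P(7.4 < X < 11.7): 1: 0.158685; 2: 0.443299.
By total probability, P(7.4 < X < 11.7) = 0.59·0.158685 + 0.41·0.443299 = 0.275377.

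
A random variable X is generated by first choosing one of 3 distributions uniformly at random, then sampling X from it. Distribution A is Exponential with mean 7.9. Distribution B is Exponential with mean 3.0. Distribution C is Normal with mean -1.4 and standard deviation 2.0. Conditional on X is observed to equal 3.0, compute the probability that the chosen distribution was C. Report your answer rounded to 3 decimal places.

Likelihoods f(3.0 | ·): A: 0.0865867; B: 0.122626; C: 0.0177373.
Posterior ∝ prior × likelihood. Numerator for C: 0.333333·0.0177373 = 0.00591243.
Normalizing constant: 0.333333·0.0865867 + 0.333333·0.122626 + 0.333333·0.0177373 = 0.0756501.
P(C | observation) = 0.00591243 / 0.0756501 = 0.0781549.

0.078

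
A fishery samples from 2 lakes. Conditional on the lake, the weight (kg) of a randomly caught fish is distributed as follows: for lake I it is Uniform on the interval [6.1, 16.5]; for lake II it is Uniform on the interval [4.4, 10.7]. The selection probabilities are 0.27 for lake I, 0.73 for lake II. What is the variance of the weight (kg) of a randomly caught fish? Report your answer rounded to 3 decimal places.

Per component, I: μ=11.3, E[X²]=136.703; II: μ=7.55, E[X²]=60.31.
E[X] = 0.27·11.3 + 0.73·7.55 = 8.5625.
E[X²] = 0.27·136.703 + 0.73·60.31 = 80.9362.
Var(X) = E[X²] − (E[X])² = 80.9362 − 73.3164 = 7.61979.

7.620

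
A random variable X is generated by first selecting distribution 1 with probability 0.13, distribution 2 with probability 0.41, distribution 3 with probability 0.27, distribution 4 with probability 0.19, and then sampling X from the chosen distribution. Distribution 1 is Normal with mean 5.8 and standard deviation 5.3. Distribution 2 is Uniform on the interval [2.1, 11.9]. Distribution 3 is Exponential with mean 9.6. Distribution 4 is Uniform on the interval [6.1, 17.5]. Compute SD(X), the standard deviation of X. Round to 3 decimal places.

Per component, 1: μ=5.8, E[X²]=61.73; 2: μ=7, E[X²]=57.0033; 3: μ=9.6, E[X²]=184.32; 4: μ=11.8, E[X²]=150.07.
E[X] = 0.13·5.8 + 0.41·7 + 0.27·9.6 + 0.19·11.8 = 8.458.
E[X²] = 0.13·61.73 + 0.41·57.0033 + 0.27·184.32 + 0.19·150.07 = 109.676.
Var(X) = E[X²] − (E[X])² = 109.676 − 71.5378 = 38.1382.
SD(X) = √38.1382 = 6.17561.

6.176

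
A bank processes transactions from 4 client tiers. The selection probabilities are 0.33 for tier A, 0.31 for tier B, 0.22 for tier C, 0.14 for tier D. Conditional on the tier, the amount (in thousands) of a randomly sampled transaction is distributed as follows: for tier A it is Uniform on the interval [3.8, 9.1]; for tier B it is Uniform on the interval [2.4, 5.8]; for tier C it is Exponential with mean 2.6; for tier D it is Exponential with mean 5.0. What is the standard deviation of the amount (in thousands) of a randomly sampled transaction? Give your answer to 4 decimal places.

Per component, A: μ=6.45, E[X²]=43.9433; B: μ=4.1, E[X²]=17.7733; C: μ=2.6, E[X²]=13.52; D: μ=5, E[X²]=50.
E[X] = 0.33·6.45 + 0.31·4.1 + 0.22·2.6 + 0.14·5 = 4.6715.
E[X²] = 0.33·43.9433 + 0.31·17.7733 + 0.22·13.52 + 0.14·50 = 29.9854.
Var(X) = E[X²] − (E[X])² = 29.9854 − 21.8229 = 8.16252.
SD(X) = √8.16252 = 2.85701.

2.8570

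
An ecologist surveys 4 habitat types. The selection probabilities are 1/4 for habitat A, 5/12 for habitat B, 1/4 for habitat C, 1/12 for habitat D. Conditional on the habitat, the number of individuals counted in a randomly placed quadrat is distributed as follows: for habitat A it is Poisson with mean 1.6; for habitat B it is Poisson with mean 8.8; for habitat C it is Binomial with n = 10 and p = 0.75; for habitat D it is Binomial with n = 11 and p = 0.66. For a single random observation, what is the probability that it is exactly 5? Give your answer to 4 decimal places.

0.0541

Conditional on each habitat, P(X = 5): A: 0.017642; B: 0.0662889; C: 0.0583992; D: 0.0893789.
By total probability, P(X = 5) = 0.25·0.017642 + 0.416667·0.0662889 + 0.25·0.0583992 + 0.0833333·0.0893789 = 0.0540789.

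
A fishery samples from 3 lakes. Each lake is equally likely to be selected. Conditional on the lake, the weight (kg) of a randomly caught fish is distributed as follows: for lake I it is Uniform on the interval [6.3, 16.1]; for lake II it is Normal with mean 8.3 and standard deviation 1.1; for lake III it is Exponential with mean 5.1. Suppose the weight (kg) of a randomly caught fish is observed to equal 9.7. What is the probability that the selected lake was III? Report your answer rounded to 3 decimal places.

Likelihoods f(9.7 | ·): I: 0.102041; II: 0.161352; III: 0.0292697.
Posterior ∝ prior × likelihood. Numerator for III: 0.333333·0.0292697 = 0.00975658.
Normalizing constant: 0.333333·0.102041 + 0.333333·0.161352 + 0.333333·0.0292697 = 0.0975542.
P(III | observation) = 0.00975658 / 0.0975542 = 0.100012.

0.100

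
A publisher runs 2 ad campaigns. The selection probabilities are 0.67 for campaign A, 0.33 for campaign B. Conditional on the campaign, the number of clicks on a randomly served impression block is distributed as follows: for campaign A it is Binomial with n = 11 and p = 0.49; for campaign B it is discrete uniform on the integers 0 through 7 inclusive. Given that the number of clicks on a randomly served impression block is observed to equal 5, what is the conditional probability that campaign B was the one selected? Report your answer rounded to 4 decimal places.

Likelihoods P(X=5 | ·): A: 0.229638; B: 0.125.
Posterior ∝ prior × likelihood. Numerator for B: 0.33·0.125 = 0.04125.
Normalizing constant: 0.67·0.229638 + 0.33·0.125 = 0.195107.
P(B | observation) = 0.04125 / 0.195107 = 0.211422.

0.2114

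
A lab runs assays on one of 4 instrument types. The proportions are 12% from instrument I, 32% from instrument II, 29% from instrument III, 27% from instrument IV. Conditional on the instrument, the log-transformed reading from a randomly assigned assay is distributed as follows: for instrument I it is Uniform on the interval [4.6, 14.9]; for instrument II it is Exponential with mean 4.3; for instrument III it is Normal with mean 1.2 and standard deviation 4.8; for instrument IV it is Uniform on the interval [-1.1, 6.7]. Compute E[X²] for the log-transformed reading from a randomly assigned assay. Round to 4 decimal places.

34.8869

For each component E[X²] = Var + (mean)², giving I: 103.903; II: 36.98; III: 24.48; IV: 12.91.
Overall E[X²] = 0.12·103.903 + 0.32·36.98 + 0.29·24.48 + 0.27·12.91 = 34.8869.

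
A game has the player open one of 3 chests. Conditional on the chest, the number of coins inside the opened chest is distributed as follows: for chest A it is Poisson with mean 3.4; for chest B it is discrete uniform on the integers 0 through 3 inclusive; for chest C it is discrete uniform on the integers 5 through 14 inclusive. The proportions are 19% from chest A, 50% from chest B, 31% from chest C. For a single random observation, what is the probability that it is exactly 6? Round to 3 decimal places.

Conditional on each chest, P(X = 6): A: 0.0716044; B: 0; C: 0.1.
By total probability, P(X = 6) = 0.19·0.0716044 + 0.5·0 + 0.31·0.1 = 0.0446048.

0.045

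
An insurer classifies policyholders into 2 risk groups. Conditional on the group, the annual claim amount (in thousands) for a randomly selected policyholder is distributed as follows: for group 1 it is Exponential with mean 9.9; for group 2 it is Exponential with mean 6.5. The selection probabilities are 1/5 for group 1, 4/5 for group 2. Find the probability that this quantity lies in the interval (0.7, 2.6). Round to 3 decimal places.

Conditional on each group, P(0.7 < X < 2.6): 1: 0.162706; 2: 0.227584.
By total probability, P(0.7 < X < 2.6) = 0.2·0.162706 + 0.8·0.227584 = 0.214608.

0.215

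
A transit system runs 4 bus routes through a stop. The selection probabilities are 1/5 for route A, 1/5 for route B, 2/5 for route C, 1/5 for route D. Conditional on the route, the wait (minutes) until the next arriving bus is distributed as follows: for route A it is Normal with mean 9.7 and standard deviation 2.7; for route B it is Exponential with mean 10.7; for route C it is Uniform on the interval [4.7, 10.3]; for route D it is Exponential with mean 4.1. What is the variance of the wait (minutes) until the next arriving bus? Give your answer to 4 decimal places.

33.9313

Per component, A: μ=9.7, E[X²]=101.38; B: μ=10.7, E[X²]=228.98; C: μ=7.5, E[X²]=58.8633; D: μ=4.1, E[X²]=33.62.
E[X] = 0.2·9.7 + 0.2·10.7 + 0.4·7.5 + 0.2·4.1 = 7.9.
E[X²] = 0.2·101.38 + 0.2·228.98 + 0.4·58.8633 + 0.2·33.62 = 96.3413.
Var(X) = E[X²] − (E[X])² = 96.3413 − 62.41 = 33.9313.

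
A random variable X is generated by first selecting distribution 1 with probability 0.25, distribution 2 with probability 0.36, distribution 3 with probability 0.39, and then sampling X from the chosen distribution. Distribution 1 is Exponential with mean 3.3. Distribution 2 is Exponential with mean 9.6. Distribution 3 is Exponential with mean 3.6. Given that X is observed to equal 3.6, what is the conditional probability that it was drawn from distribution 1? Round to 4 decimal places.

Likelihoods f(3.6 | ·): 1: 0.101791; 2: 0.0715926; 3: 0.102189.
Posterior ∝ prior × likelihood. Numerator for 1: 0.25·0.101791 = 0.0254478.
Normalizing constant: 0.25·0.101791 + 0.36·0.0715926 + 0.39·0.102189 = 0.0910748.
P(1 | observation) = 0.0254478 / 0.0910748 = 0.279417.

0.2794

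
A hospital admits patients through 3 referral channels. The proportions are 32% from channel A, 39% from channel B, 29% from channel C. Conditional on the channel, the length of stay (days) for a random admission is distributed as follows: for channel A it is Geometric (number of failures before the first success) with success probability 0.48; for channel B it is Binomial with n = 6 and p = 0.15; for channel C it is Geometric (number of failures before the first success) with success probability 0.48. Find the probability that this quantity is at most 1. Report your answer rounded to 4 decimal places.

0.7479

Conditional on each channel, P(X ≤ 1): A: 0.7296; B: 0.776484; C: 0.7296.
By total probability, P(X ≤ 1) = 0.32·0.7296 + 0.39·0.776484 + 0.29·0.7296 = 0.747885.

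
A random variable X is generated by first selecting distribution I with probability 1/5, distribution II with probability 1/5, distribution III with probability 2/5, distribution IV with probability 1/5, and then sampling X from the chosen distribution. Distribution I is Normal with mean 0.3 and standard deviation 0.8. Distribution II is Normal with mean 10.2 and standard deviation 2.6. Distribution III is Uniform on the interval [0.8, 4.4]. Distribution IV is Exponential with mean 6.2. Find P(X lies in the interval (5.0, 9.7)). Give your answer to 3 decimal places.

0.128

Conditional on each component, P(5.0 < X < 9.7): I: 2.11422e-09; II: 0.401; III: 0; IV: 0.23725.
By total probability, P(5.0 < X < 9.7) = 0.2·2.11422e-09 + 0.2·0.401 + 0.4·0 + 0.2·0.23725 = 0.12765.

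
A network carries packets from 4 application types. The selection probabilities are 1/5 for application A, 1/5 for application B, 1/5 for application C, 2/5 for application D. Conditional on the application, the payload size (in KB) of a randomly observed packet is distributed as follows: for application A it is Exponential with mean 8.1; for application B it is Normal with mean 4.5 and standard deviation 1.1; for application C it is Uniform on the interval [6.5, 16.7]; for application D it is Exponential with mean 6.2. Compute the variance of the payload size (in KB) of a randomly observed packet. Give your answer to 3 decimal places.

Per component, A: μ=8.1, E[X²]=131.22; B: μ=4.5, E[X²]=21.46; C: μ=11.6, E[X²]=143.23; D: μ=6.2, E[X²]=76.88.
E[X] = 0.2·8.1 + 0.2·4.5 + 0.2·11.6 + 0.4·6.2 = 7.32.
E[X²] = 0.2·131.22 + 0.2·21.46 + 0.2·143.23 + 0.4·76.88 = 89.934.
Var(X) = E[X²] − (E[X])² = 89.934 − 53.5824 = 36.3516.

36.352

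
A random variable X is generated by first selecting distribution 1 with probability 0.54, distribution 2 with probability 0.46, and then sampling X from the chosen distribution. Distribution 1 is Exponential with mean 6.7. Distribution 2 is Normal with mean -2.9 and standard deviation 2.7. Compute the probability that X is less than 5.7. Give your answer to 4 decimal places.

0.7690

Conditional on each component, P(X < 5.7): 1: 0.572904; 2: 0.999277.
By total probability, P(X < 5.7) = 0.54·0.572904 + 0.46·0.999277 = 0.769035.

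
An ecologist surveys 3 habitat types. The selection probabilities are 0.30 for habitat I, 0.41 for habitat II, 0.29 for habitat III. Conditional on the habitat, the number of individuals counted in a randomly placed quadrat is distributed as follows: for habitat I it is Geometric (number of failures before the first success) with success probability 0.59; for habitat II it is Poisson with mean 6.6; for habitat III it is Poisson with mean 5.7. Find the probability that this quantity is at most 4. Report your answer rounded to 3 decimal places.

0.479

Conditional on each habitat, P(X ≤ 4): I: 0.988414; II: 0.212704; III: 0.327215.
By total probability, P(X ≤ 4) = 0.3·0.988414 + 0.41·0.212704 + 0.29·0.327215 = 0.478625.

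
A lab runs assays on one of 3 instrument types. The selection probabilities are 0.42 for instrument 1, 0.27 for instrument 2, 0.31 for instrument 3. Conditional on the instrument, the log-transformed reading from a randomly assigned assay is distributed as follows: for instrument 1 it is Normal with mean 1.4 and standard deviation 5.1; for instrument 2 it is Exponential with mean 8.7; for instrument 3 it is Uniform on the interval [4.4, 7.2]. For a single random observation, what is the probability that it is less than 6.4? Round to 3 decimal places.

Conditional on each instrument, P(X < 6.4): 1: 0.836554; 2: 0.520798; 3: 0.714286.
By total probability, P(X < 6.4) = 0.42·0.836554 + 0.27·0.520798 + 0.31·0.714286 = 0.713396.

0.713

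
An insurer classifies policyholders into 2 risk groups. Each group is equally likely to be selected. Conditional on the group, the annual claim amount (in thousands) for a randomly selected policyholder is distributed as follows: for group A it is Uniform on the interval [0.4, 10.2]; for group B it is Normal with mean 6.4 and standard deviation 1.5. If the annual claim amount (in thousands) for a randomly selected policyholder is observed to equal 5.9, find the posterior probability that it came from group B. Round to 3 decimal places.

0.711

Likelihoods f(5.9 | ·): A: 0.102041; B: 0.251589.
Posterior ∝ prior × likelihood. Numerator for B: 0.5·0.251589 = 0.125794.
Normalizing constant: 0.5·0.102041 + 0.5·0.251589 = 0.176815.
P(B | observation) = 0.125794 / 0.176815 = 0.711447.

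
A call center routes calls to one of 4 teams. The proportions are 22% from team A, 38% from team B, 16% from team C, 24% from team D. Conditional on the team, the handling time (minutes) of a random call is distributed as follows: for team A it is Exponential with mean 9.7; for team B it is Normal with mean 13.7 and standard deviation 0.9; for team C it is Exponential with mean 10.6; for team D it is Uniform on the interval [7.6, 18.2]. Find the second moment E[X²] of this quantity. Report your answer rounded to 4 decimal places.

For each component E[X²] = Var + (mean)², giving A: 188.18; B: 188.5; C: 224.72; D: 175.773.
Overall E[X²] = 0.22·188.18 + 0.38·188.5 + 0.16·224.72 + 0.24·175.773 = 191.17.

191.1704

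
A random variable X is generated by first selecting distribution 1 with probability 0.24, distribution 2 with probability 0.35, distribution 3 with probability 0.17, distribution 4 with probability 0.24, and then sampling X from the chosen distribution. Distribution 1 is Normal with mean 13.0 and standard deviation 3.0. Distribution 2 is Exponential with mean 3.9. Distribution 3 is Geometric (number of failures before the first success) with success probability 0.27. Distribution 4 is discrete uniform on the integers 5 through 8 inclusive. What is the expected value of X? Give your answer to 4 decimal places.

6.5046

Component means — 1: 13; 2: 3.9; 3: 2.7037; 4: 6.5.
E[X] = 0.24·13 + 0.35·3.9 + 0.17·2.7037 + 0.24·6.5 = 6.50463.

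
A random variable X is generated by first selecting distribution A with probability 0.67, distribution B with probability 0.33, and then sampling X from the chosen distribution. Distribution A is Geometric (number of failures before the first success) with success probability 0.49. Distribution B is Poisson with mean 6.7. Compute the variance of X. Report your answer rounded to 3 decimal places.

10.715

Per component, A: μ=1.04082, E[X²]=3.20741; B: μ=6.7, E[X²]=51.59.
E[X] = 0.67·1.04082 + 0.33·6.7 = 2.90835.
E[X²] = 0.67·3.20741 + 0.33·51.59 = 19.1737.
Var(X) = E[X²] − (E[X])² = 19.1737 − 8.45848 = 10.7152.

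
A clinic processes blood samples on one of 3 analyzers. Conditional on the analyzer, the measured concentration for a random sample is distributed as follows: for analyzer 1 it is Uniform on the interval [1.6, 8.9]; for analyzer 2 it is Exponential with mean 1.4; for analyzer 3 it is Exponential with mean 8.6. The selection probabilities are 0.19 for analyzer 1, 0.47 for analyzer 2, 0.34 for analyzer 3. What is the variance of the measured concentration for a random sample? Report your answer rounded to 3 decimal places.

37.244

Per component, 1: μ=5.25, E[X²]=32.0033; 2: μ=1.4, E[X²]=3.92; 3: μ=8.6, E[X²]=147.92.
E[X] = 0.19·5.25 + 0.47·1.4 + 0.34·8.6 = 4.5795.
E[X²] = 0.19·32.0033 + 0.47·3.92 + 0.34·147.92 = 58.2158.
Var(X) = E[X²] − (E[X])² = 58.2158 − 20.9718 = 37.244.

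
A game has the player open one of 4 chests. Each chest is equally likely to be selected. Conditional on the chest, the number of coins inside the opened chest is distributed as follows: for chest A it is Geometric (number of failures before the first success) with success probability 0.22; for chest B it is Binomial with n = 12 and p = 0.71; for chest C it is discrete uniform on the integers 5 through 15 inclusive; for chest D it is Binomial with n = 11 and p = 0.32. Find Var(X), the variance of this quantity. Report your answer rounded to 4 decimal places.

16.2193

Per component, A: μ=3.54545, E[X²]=28.686; B: μ=8.52, E[X²]=75.0612; C: μ=10, E[X²]=110; D: μ=3.52, E[X²]=14.784.
E[X] = 0.25·3.54545 + 0.25·8.52 + 0.25·10 + 0.25·3.52 = 6.39636.
E[X²] = 0.25·28.686 + 0.25·75.0612 + 0.25·110 + 0.25·14.784 = 57.1328.
Var(X) = E[X²] − (E[X])² = 57.1328 − 40.9135 = 16.2193.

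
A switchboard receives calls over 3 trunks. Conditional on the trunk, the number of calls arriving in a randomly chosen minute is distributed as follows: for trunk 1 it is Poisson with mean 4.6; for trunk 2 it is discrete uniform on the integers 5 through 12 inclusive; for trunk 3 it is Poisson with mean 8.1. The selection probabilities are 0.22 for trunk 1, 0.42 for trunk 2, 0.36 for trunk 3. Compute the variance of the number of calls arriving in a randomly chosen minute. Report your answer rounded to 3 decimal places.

8.533

Per component, 1: μ=4.6, E[X²]=25.76; 2: μ=8.5, E[X²]=77.5; 3: μ=8.1, E[X²]=73.71.
E[X] = 0.22·4.6 + 0.42·8.5 + 0.36·8.1 = 7.498.
E[X²] = 0.22·25.76 + 0.42·77.5 + 0.36·73.71 = 64.7528.
Var(X) = E[X²] − (E[X])² = 64.7528 − 56.22 = 8.5328.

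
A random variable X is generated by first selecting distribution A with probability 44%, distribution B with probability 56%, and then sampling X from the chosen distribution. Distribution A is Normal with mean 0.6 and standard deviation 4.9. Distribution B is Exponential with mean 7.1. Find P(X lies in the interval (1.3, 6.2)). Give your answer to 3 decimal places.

0.372

Conditional on each component, P(1.3 < X < 6.2): A: 0.316653; B: 0.415089.
By total probability, P(1.3 < X < 6.2) = 0.44·0.316653 + 0.56·0.415089 = 0.371777.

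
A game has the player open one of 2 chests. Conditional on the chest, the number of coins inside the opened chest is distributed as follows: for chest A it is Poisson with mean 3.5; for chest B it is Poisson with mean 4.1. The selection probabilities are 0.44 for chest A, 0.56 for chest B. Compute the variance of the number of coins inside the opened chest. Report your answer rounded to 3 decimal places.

3.925

Per component, A: μ=3.5, E[X²]=15.75; B: μ=4.1, E[X²]=20.91.
E[X] = 0.44·3.5 + 0.56·4.1 = 3.836.
E[X²] = 0.44·15.75 + 0.56·20.91 = 18.6396.
Var(X) = E[X²] − (E[X])² = 18.6396 − 14.7149 = 3.9247.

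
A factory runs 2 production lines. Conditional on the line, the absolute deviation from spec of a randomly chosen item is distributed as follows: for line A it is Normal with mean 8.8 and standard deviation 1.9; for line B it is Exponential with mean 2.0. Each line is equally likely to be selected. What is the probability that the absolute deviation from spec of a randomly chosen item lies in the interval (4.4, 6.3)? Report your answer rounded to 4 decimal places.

Conditional on each line, P(4.4 < X < 6.3): A: 0.0838375; B: 0.067951.
By total probability, P(4.4 < X < 6.3) = 0.5·0.0838375 + 0.5·0.067951 = 0.0758943.

0.0759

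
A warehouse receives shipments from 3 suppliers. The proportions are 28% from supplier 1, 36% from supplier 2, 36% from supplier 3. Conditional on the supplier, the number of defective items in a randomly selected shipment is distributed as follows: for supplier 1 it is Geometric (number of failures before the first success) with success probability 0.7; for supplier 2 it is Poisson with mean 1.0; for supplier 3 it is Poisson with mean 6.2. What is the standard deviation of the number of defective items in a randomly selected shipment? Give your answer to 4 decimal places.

Per component, 1: μ=0.428571, E[X²]=0.795918; 2: μ=1, E[X²]=2; 3: μ=6.2, E[X²]=44.64.
E[X] = 0.28·0.428571 + 0.36·1 + 0.36·6.2 = 2.712.
E[X²] = 0.28·0.795918 + 0.36·2 + 0.36·44.64 = 17.0133.
Var(X) = E[X²] − (E[X])² = 17.0133 − 7.35494 = 9.65831.
SD(X) = √9.65831 = 3.10778.

3.1078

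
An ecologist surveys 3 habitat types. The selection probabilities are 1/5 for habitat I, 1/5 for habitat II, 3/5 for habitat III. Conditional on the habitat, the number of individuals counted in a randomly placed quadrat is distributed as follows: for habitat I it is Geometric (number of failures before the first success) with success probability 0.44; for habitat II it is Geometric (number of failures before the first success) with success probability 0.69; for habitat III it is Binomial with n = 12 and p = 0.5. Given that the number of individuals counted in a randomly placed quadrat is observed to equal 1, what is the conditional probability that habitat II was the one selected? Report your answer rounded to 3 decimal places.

Likelihoods P(X=1 | ·): I: 0.2464; II: 0.2139; III: 0.00292969.
Posterior ∝ prior × likelihood. Numerator for II: 0.2·0.2139 = 0.04278.
Normalizing constant: 0.2·0.2464 + 0.2·0.2139 + 0.6·0.00292969 = 0.0938178.
P(II | observation) = 0.04278 / 0.0938178 = 0.45599.

0.456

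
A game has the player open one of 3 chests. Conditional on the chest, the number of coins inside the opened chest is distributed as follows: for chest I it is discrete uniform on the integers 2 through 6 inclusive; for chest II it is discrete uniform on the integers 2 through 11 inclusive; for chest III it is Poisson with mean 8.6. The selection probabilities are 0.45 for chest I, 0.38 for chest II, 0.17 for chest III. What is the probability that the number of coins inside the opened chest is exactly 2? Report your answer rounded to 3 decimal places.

0.129

Conditional on each chest, P(X = 2): I: 0.2; II: 0.1; III: 0.00680823.
By total probability, P(X = 2) = 0.45·0.2 + 0.38·0.1 + 0.17·0.00680823 = 0.129157.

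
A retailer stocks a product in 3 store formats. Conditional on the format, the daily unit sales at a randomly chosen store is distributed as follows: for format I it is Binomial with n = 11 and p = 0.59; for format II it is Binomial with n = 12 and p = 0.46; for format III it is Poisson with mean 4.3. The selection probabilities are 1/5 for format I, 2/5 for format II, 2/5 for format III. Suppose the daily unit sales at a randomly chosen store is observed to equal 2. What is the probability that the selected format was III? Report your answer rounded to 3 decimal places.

0.794

Likelihoods P(X=2 | ·): I: 0.00626789; II: 0.029444; III: 0.125441.
Posterior ∝ prior × likelihood. Numerator for III: 0.4·0.125441 = 0.0501765.
Normalizing constant: 0.2·0.00626789 + 0.4·0.029444 + 0.4·0.125441 = 0.0632077.
P(III | observation) = 0.0501765 / 0.0632077 = 0.793835.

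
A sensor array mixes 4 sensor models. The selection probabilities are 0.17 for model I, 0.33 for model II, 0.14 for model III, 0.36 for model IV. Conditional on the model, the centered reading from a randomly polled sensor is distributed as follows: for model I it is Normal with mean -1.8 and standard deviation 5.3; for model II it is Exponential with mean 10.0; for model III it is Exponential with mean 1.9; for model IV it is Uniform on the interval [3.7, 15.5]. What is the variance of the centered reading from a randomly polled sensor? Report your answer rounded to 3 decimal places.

Per component, I: μ=-1.8, E[X²]=31.33; II: μ=10, E[X²]=200; III: μ=1.9, E[X²]=7.22; IV: μ=9.6, E[X²]=103.763.
E[X] = 0.17·-1.8 + 0.33·10 + 0.14·1.9 + 0.36·9.6 = 6.716.
E[X²] = 0.17·31.33 + 0.33·200 + 0.14·7.22 + 0.36·103.763 = 109.692.
Var(X) = E[X²] − (E[X])² = 109.692 − 45.1047 = 64.587.

64.587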